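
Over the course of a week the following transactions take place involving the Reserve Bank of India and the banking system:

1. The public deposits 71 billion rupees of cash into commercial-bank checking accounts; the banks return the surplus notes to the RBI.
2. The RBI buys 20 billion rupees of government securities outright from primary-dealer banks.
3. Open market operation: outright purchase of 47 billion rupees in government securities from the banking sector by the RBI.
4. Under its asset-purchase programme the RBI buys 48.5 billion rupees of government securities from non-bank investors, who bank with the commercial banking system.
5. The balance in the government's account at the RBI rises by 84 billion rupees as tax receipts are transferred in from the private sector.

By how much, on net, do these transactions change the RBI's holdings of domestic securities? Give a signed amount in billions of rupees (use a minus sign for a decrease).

+115.5 billion

Currency deposit 71 billion rupees: the RBI's securities portfolio is untouched → 0.
OMO purchase (from banks) 20 billion rupees: securities added to the RBI's portfolio → +20B.
OMO purchase (from banks) 47 billion rupees: securities added to the RBI's portfolio → +47B.
Asset purchase (from non-banks) 48.5 billion rupees: securities added to the RBI's portfolio → +48.5B.
Government account inflow 84 billion rupees: the RBI's securities portfolio is untouched → 0.
Net: 0 + 20 + 47 + 48.5 + 0 = +115.5 billion.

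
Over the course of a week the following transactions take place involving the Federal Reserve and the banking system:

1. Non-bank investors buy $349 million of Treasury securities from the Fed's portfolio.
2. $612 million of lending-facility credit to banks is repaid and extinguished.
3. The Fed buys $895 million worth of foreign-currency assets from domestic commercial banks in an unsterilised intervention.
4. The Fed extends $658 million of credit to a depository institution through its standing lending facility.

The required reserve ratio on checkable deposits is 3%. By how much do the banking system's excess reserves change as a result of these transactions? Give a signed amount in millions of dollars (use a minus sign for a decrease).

Asset sale (to non-banks) $349 million: reserves −$349M, deposits −$349M.
Discount-window repayment $612 million: reserves −$612M, deposits 0.
FX purchase $895 million: reserves +$895M, deposits 0.
Discount-window loan $658 million: reserves +$658M, deposits 0.
Totals: Δreserves = +$592M, Δdeposits = −$349M.
Δrequired reserves = 3% × −$349M = −$10.47M.
Δexcess reserves = Δreserves − Δrequired = +$592M − (−$10.47M) = +$602.47 million.

+$602.47 million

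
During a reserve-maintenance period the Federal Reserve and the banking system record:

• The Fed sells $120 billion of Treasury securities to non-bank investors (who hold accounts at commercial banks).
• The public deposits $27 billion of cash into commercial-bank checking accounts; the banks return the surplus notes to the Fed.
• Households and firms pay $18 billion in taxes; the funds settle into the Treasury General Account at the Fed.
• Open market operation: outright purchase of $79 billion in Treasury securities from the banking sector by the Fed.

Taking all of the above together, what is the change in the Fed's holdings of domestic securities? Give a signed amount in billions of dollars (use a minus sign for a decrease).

Asset sale (to non-banks) $120 billion: securities removed from the Fed's portfolio → −$120B.
Currency deposit $27 billion: the Fed's securities portfolio is untouched → 0.
Government account inflow $18 billion: the Fed's securities portfolio is untouched → 0.
OMO purchase (from banks) $79 billion: securities added to the Fed's portfolio → +$79B.
Net: −120 + 0 + 0 + 79 = -$41 billion.

-$41 billion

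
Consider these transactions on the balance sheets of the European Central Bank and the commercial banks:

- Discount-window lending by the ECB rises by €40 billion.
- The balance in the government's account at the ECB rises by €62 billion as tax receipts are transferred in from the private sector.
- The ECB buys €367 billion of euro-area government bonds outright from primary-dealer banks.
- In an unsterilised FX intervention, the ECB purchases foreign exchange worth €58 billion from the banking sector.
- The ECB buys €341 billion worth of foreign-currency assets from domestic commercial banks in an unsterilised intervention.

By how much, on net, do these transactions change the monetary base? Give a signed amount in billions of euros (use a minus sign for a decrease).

ECB balance sheet:
  Assets:      Securities +€367B, Loans to banks +€40B, Foreign assets +€399B
  Liabilities: Bank reserves +€744B, Government deposits +€62B
Monetary base = currency + reserves: 0 + (+€744B) = +€744 billion.

+€744 billion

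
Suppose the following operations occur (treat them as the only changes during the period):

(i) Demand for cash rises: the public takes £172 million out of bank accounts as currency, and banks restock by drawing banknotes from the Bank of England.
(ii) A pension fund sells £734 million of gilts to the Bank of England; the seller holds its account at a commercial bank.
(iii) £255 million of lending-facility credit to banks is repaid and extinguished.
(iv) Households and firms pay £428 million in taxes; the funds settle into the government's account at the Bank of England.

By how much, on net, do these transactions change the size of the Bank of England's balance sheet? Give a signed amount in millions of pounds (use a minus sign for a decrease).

Bank of England balance sheet:
  Assets:      Securities +£734M, Loans to banks −£255M
  Liabilities: Bank reserves −£121M, Currency in circulation +£172M, Government deposits +£428M
Change in total Bank of England assets = +£479 million.

+£479 million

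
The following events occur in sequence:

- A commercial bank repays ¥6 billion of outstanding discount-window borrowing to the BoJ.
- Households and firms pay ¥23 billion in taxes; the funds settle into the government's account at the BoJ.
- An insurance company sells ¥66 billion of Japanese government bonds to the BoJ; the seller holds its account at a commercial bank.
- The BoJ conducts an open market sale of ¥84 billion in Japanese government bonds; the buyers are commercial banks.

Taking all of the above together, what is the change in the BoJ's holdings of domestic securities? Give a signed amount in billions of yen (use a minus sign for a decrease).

BoJ balance sheet:
  Assets:      Securities −¥18B, Loans to banks −¥6B
  Liabilities: Bank reserves −¥47B, Government deposits +¥23B
So the change in the BoJ's holdings of domestic securities is -¥18 billion.

-¥18 billion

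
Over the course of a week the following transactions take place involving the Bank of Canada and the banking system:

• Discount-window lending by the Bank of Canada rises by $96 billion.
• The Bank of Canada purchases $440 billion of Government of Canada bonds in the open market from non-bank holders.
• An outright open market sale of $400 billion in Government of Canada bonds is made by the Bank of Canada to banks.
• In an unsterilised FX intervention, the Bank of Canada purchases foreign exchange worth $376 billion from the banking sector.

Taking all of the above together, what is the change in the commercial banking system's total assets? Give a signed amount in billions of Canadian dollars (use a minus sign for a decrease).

Bank of Canada balance sheet:
  Assets:      Securities +$40B, Loans to banks +$96B, Foreign assets +$376B
  Liabilities: Bank reserves +$512B
Commercial banking system:
  Assets:      Reserves at CB +$512B, Securities +$400B, Foreign assets −$376B
  Liabilities: Checkable deposits +$440B, Borrowings from CB +$96B
Change in total bank assets = +$536 billion.

+$536 billion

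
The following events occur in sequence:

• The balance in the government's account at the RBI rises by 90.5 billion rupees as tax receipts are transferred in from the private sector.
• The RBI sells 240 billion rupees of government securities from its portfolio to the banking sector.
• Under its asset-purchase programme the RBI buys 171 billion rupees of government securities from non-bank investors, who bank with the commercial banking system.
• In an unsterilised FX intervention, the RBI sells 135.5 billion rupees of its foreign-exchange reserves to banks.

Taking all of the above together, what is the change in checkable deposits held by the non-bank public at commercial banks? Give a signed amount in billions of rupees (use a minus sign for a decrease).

+80.5 billion

Government account inflow 90.5 billion rupees: non-bank counterparties' bank balances fall → −90.5B.
OMO sale (to banks) 240 billion rupees: the counterparty is a bank, so public deposits are unchanged → 0.
Asset purchase (from non-banks) 171 billion rupees: non-bank counterparties' bank balances rise → +171B.
FX sale 135.5 billion rupees: the counterparty is a bank, so public deposits are unchanged → 0.
Net: −90.5 + 0 + 171 + 0 = +80.5 billion.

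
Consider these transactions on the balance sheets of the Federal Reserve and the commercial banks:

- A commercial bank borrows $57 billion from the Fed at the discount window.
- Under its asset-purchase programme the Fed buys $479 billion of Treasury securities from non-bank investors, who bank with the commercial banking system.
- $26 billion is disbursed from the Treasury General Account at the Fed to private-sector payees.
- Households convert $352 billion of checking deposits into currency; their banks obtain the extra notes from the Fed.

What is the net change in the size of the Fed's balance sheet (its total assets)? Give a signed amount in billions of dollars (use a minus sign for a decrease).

Fed balance sheet:
  Assets:      Securities +$479B, Loans to banks +$57B
  Liabilities: Bank reserves +$210B, Currency in circulation +$352B, Government deposits −$26B
Change in total Fed assets = +$536 billion.

+$536 billion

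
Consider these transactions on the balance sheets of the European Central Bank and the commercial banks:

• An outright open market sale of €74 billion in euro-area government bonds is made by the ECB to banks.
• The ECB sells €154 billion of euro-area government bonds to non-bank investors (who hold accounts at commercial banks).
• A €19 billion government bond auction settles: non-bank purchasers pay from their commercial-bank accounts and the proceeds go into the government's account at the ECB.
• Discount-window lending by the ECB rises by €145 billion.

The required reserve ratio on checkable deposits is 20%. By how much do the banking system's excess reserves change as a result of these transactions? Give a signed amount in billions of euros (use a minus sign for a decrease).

OMO sale (to banks) €74 billion: reserves −€74B, deposits 0.
Asset sale (to non-banks) €154 billion: reserves −€154B, deposits −€154B.
Government account inflow €19 billion: reserves −€19B, deposits −€19B.
Discount-window loan €145 billion: reserves +€145B, deposits 0.
Totals: Δreserves = −€102B, Δdeposits = −€173B.
Δrequired reserves = 20% × −€173B = −€34.6B.
Δexcess reserves = Δreserves − Δrequired = −€102B − (−€34.6B) = -€67.4 billion.

-€67.4 billion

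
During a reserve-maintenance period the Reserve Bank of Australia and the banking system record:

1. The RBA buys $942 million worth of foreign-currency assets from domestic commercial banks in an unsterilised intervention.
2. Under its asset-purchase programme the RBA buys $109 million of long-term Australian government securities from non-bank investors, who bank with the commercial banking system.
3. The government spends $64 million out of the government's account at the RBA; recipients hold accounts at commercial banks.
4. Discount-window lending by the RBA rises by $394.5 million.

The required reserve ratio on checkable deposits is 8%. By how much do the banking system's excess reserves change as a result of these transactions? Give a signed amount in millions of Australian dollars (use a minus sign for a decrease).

+$1495.66 million

FX purchase $942 million: reserves +$942M, deposits 0.
Asset purchase (from non-banks) $109 million: reserves +$109M, deposits +$109M.
Government spending $64 million: reserves +$64M, deposits +$64M.
Discount-window loan $394.5 million: reserves +$394.5M, deposits 0.
Totals: Δreserves = +$1509.5M, Δdeposits = +$173M.
Δrequired reserves = 8% × +$173M = +$13.84M.
Δexcess reserves = Δreserves − Δrequired = +$1509.5M − (+$13.84M) = +$1495.66 million.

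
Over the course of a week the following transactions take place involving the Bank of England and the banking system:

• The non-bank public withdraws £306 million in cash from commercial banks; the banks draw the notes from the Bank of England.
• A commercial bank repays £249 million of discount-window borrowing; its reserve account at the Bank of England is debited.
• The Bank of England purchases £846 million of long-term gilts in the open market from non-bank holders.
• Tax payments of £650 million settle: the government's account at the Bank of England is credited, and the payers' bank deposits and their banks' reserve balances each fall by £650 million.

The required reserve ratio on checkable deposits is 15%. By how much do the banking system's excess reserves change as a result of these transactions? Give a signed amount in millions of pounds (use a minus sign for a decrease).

Currency withdrawal £306 million: reserves −£306M, deposits −£306M.
Discount-window repayment £249 million: reserves −£249M, deposits 0.
Asset purchase (from non-banks) £846 million: reserves +£846M, deposits +£846M.
Government account inflow £650 million: reserves −£650M, deposits −£650M.
Totals: Δreserves = −£359M, Δdeposits = −£110M.
Δrequired reserves = 15% × −£110M = −£16.5M.
Δexcess reserves = Δreserves − Δrequired = −£359M − (−£16.5M) = -£342.5 million.

-£342.5 million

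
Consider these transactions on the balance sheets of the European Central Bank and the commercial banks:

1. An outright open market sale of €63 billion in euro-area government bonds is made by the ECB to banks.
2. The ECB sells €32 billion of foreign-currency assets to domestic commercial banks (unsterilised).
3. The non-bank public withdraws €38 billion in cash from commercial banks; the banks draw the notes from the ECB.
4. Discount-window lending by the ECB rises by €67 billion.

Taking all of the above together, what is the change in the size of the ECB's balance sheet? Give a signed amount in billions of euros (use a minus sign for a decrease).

OMO sale (to banks) €63 billion: an ECB asset is shed → −€63B.
FX sale €32 billion: an ECB asset is shed → −€32B.
Currency withdrawal €38 billion: only the composition of liabilities changes → 0.
Discount-window loan €67 billion: an ECB asset is acquired → +€67B.
Net: −63 − 32 + 0 + 67 = -€28 billion.

-€28 billion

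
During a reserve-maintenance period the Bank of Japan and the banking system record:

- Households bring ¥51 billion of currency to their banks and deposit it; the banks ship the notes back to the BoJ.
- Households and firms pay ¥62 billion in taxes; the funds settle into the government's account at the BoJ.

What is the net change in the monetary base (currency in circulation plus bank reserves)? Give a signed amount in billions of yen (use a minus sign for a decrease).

-¥62 billion

Currency deposit ¥51 billion: just a shift between currency and reserves — both are base money → 0.
Government account inflow ¥62 billion: reserves shift to a non-base liability → −¥62B.
Net: 0 − 62 = -¥62 billion.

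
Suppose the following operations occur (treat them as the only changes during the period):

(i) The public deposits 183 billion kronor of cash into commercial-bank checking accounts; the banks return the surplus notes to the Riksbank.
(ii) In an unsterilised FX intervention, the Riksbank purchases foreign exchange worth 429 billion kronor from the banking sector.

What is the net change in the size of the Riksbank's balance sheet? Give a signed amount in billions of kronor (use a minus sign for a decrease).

+429 billion

Currency deposit 183 billion kronor: only the composition of liabilities changes → 0.
FX purchase 429 billion kronor: a Riksbank asset is acquired → +429B.
Net: 0 + 429 = +429 billion.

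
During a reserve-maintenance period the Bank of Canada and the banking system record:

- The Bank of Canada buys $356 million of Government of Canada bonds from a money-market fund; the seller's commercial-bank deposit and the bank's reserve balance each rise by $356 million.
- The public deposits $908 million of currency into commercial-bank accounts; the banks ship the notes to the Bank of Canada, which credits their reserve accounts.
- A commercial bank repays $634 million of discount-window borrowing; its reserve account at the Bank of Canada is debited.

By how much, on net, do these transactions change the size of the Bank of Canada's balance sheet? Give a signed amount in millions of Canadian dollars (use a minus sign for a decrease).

Bank of Canada balance sheet:
  Assets:      Securities +$356M, Loans to banks −$634M
  Liabilities: Bank reserves +$630M, Currency in circulation −$908M
Change in total Bank of Canada assets = -$278 million.

-$278 million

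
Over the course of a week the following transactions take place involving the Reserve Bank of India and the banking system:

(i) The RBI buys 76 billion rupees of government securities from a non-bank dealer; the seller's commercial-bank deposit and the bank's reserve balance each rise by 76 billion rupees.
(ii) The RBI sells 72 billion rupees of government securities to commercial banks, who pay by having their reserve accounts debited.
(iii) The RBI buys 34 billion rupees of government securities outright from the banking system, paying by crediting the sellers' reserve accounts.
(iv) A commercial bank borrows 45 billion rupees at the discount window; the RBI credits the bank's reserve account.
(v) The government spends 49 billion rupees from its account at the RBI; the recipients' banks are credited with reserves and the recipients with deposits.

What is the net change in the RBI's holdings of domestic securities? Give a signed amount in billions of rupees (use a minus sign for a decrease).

Asset purchase (from non-banks) 76 billion rupees: securities added to the RBI's portfolio → +76B.
OMO sale (to banks) 72 billion rupees: securities removed from the RBI's portfolio → −72B.
OMO purchase (from banks) 34 billion rupees: securities added to the RBI's portfolio → +34B.
Discount-window loan 45 billion rupees: the RBI's securities portfolio is untouched → 0.
Government spending 49 billion rupees: the RBI's securities portfolio is untouched → 0.
Net: 76 − 72 + 34 + 0 + 0 = +38 billion.

+38 billion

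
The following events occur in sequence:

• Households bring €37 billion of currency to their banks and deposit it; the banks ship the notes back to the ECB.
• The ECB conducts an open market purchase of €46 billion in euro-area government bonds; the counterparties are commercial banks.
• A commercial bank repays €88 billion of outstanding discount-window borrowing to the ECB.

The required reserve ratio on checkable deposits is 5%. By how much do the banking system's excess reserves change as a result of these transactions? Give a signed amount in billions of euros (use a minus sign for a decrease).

Currency deposit €37 billion: reserves +€37B, deposits +€37B.
OMO purchase (from banks) €46 billion: reserves +€46B, deposits 0.
Discount-window repayment €88 billion: reserves −€88B, deposits 0.
Totals: Δreserves = −€5B, Δdeposits = +€37B.
Δrequired reserves = 5% × +€37B = +€1.85B.
Δexcess reserves = Δreserves − Δrequired = −€5B − (+€1.85B) = -€6.85 billion.

-€6.85 billion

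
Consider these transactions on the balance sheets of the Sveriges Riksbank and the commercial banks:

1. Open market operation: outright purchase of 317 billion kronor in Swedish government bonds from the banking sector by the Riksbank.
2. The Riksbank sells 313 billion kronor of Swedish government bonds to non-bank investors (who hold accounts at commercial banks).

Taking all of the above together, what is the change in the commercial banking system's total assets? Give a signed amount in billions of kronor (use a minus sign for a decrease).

-313 billion

Riksbank balance sheet:
  Assets:      Securities +4B
  Liabilities: Bank reserves +4B
Commercial banking system:
  Assets:      Reserves at CB +4B, Securities −317B
  Liabilities: Checkable deposits −313B
Change in total bank assets = -313 billion.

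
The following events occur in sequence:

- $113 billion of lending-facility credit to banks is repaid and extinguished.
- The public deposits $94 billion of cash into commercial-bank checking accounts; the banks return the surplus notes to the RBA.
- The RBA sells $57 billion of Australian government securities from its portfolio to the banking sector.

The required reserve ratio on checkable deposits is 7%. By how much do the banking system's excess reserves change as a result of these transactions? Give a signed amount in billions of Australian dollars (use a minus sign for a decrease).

-$82.58 billion

Discount-window repayment $113 billion: reserves −$113B, deposits 0.
Currency deposit $94 billion: reserves +$94B, deposits +$94B.
OMO sale (to banks) $57 billion: reserves −$57B, deposits 0.
Totals: Δreserves = −$76B, Δdeposits = +$94B.
Δrequired reserves = 7% × +$94B = +$6.58B.
Δexcess reserves = Δreserves − Δrequired = −$76B − (+$6.58B) = -$82.58 billion.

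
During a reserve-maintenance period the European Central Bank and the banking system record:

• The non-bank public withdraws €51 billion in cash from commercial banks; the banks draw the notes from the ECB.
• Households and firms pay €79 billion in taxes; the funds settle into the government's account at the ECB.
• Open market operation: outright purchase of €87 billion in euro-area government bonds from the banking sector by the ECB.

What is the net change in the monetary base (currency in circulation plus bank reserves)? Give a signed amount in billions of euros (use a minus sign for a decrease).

+€8 billion

Currency withdrawal €51 billion: just a shift between currency and reserves — both are base money → 0.
Government account inflow €79 billion: reserves shift to a non-base liability → −€79B.
OMO purchase (from banks) €87 billion: ECB balance sheet expands → +€87B.
Net: 0 − 79 + 87 = +€8 billion.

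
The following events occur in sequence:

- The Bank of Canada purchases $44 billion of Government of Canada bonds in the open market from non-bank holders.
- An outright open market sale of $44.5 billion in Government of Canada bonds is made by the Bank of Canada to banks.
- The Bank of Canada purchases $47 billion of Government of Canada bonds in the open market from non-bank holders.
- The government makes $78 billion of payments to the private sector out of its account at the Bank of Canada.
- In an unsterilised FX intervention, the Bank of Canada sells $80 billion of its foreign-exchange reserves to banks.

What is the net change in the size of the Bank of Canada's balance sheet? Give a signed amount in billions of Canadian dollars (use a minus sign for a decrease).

-$33.5 billion

Bank of Canada balance sheet:
  Assets:      Securities +$46.5B, Foreign assets −$80B
  Liabilities: Bank reserves +$44.5B, Government deposits −$78B
Commercial banking system:
  Assets:      Reserves at CB +$44.5B, Securities +$44.5B, Foreign assets +$80B
  Liabilities: Checkable deposits +$169B
Change in total Bank of Canada assets = -$33.5 billion.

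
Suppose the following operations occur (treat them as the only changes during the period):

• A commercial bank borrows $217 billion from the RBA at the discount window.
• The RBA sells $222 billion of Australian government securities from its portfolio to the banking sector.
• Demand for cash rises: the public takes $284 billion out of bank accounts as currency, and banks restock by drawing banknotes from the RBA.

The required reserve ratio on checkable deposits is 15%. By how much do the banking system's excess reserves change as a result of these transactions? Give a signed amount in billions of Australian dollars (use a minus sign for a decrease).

-$246.4 billion

Discount-window loan $217 billion: reserves +$217B, deposits 0.
OMO sale (to banks) $222 billion: reserves −$222B, deposits 0.
Currency withdrawal $284 billion: reserves −$284B, deposits −$284B.
Totals: Δreserves = −$289B, Δdeposits = −$284B.
Δrequired reserves = 15% × −$284B = −$42.6B.
Δexcess reserves = Δreserves − Δrequired = −$289B − (−$42.6B) = -$246.4 billion.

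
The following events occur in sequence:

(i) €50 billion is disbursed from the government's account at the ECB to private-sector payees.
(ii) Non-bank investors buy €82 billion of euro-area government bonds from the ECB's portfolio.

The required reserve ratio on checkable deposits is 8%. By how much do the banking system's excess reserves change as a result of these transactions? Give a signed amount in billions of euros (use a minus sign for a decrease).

-€29.44 billion

Government spending €50 billion: reserves +€50B, deposits +€50B.
Asset sale (to non-banks) €82 billion: reserves −€82B, deposits −€82B.
Totals: Δreserves = −€32B, Δdeposits = −€32B.
Δrequired reserves = 8% × −€32B = −€2.56B.
Δexcess reserves = Δreserves − Δrequired = −€32B − (−€2.56B) = -€29.44 billion.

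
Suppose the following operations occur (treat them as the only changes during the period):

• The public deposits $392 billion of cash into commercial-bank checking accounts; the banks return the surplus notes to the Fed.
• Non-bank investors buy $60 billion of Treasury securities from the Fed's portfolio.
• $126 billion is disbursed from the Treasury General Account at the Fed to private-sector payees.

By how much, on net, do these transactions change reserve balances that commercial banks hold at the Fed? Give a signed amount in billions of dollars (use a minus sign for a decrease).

Currency deposit $392 billion: returned notes are swapped for reserve credit → +$392B.
Asset sale (to non-banks) $60 billion: the non-bank buyers' banks settle from reserves → −$60B.
Government spending $126 billion: government payments flow into bank reserve accounts → +$126B.
Net: 392 − 60 + 126 = +$458 billion.

+$458 billion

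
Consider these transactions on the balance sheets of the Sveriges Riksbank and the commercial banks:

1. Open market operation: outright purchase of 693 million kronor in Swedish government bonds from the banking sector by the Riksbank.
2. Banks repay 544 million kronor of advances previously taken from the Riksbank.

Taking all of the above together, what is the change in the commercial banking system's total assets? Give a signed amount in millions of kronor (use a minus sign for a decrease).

Riksbank balance sheet:
  Assets:      Securities +693M, Loans to banks −544M
  Liabilities: Bank reserves +149M
Commercial banking system:
  Assets:      Reserves at CB +149M, Securities −693M
  Liabilities: Borrowings from CB −544M
Change in total bank assets = -544 million.

-544 million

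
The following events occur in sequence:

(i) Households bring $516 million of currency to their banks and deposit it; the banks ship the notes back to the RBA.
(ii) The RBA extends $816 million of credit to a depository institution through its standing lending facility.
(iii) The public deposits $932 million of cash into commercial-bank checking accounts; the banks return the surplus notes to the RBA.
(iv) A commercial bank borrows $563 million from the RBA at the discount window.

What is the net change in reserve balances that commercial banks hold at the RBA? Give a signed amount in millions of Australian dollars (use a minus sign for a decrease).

+$2827 million

Currency deposit $516 million: returned notes are swapped for reserve credit → +$516M.
Discount-window loan $816 million: the loan is credited to the bank's reserve account → +$816M.
Currency deposit $932 million: returned notes are swapped for reserve credit → +$932M.
Discount-window loan $563 million: the loan is credited to the bank's reserve account → +$563M.
Net: 516 + 816 + 932 + 563 = +$2827 million.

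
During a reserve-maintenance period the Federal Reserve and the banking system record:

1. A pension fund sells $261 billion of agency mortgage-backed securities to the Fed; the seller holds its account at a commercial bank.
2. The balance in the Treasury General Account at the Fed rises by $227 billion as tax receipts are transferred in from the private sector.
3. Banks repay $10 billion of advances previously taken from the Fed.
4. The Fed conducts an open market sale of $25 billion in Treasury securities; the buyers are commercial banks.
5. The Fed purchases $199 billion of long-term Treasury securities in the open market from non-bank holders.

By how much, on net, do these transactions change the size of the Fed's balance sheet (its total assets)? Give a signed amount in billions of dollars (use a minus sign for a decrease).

+$425 billion

Asset purchase (from non-banks) $261 billion: a Fed asset is acquired → +$261B.
Government account inflow $227 billion: only the composition of liabilities changes → 0.
Discount-window repayment $10 billion: a Fed asset is shed → −$10B.
OMO sale (to banks) $25 billion: a Fed asset is shed → −$25B.
Asset purchase (from non-banks) $199 billion: a Fed asset is acquired → +$199B.
Net: 261 + 0 − 10 − 25 + 199 = +$425 billion.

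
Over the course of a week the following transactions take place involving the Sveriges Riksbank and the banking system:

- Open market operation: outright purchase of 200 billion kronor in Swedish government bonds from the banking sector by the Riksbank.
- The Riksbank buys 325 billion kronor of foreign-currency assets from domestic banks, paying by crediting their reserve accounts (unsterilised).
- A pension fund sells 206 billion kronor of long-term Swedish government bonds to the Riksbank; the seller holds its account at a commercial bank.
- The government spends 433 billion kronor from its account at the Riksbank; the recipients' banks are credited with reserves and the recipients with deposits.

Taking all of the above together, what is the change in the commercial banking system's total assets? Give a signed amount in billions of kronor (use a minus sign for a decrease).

+639 billion

OMO purchase (from banks) 200 billion kronor: just an asset swap on bank balance sheets → 0.
FX purchase 325 billion kronor: just an asset swap on bank balance sheets → 0.
Asset purchase (from non-banks) 206 billion kronor: bank balance sheets expand → +206B.
Government spending 433 billion kronor: bank balance sheets expand → +433B.
Net: 0 + 0 + 206 + 433 = +639 billion.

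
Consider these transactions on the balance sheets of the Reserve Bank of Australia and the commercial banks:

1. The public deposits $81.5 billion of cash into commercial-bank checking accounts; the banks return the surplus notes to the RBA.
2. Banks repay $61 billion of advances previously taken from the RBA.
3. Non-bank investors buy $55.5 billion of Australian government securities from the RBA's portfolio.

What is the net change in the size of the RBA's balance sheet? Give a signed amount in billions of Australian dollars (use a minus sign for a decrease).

RBA balance sheet:
  Assets:      Securities −$55.5B, Loans to banks −$61B
  Liabilities: Bank reserves −$35B, Currency in circulation −$81.5B
Commercial banking system:
  Assets:      Reserves at CB −$35B
  Liabilities: Checkable deposits +$26B, Borrowings from CB −$61B
Change in total RBA assets = -$116.5 billion.

-$116.5 billion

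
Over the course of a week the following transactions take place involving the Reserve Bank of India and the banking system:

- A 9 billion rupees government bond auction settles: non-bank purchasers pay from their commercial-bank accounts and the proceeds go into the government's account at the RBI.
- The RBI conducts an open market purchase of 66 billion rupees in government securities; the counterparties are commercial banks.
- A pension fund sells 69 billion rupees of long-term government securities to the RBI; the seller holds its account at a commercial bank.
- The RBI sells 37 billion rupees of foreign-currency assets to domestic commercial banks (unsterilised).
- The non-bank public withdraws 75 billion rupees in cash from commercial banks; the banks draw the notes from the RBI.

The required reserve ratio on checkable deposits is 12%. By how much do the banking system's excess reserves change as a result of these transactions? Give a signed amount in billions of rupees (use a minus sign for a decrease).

Government account inflow 9 billion rupees: reserves −9B, deposits −9B.
OMO purchase (from banks) 66 billion rupees: reserves +66B, deposits 0.
Asset purchase (from non-banks) 69 billion rupees: reserves +69B, deposits +69B.
FX sale 37 billion rupees: reserves −37B, deposits 0.
Currency withdrawal 75 billion rupees: reserves −75B, deposits −75B.
Totals: Δreserves = +14B, Δdeposits = −15B.
Δrequired reserves = 12% × −15B = −1.8B.
Δexcess reserves = Δreserves − Δrequired = +14B − (−1.8B) = +15.8 billion.

+15.8 billion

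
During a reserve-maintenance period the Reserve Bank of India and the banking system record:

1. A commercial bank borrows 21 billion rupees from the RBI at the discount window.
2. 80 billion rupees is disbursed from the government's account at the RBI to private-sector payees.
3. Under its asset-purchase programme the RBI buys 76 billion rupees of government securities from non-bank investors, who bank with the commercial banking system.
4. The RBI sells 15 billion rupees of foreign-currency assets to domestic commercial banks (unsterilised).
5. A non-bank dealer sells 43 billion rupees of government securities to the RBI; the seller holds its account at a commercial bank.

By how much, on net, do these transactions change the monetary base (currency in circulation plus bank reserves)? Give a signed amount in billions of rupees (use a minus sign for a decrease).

RBI balance sheet:
  Assets:      Securities +119B, Loans to banks +21B, Foreign assets −15B
  Liabilities: Bank reserves +205B, Government deposits −80B
Commercial banking system:
  Assets:      Reserves at CB +205B, Foreign assets +15B
  Liabilities: Checkable deposits +199B, Borrowings from CB +21B
Monetary base = currency + reserves: 0 + (+205B) = +205 billion.

+205 billion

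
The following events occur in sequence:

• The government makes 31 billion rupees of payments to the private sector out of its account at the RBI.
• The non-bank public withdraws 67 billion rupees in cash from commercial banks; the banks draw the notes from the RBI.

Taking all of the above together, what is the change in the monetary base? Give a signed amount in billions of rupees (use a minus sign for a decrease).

RBI balance sheet:
  Assets:      no change
  Liabilities: Bank reserves −36B, Currency in circulation +67B, Government deposits −31B
Monetary base = currency + reserves: +67B + (−36B) = +31 billion.

+31 billion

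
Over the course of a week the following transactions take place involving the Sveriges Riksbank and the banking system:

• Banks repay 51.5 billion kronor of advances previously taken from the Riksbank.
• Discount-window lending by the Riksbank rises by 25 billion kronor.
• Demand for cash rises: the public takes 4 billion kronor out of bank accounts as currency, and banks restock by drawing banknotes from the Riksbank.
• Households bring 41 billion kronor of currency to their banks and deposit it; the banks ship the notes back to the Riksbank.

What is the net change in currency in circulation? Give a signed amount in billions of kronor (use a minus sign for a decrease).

Riksbank balance sheet:
  Assets:      Loans to banks −26.5B
  Liabilities: Bank reserves +10.5B, Currency in circulation −37B
So the change in currency in circulation is -37 billion.

-37 billion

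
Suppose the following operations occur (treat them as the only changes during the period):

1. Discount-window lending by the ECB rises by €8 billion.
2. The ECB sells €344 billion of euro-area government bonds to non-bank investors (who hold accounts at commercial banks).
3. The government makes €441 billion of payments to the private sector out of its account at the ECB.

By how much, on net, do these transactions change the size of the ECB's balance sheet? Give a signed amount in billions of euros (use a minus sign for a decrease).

-€336 billion

Discount-window loan €8 billion: an ECB asset is acquired → +€8B.
Asset sale (to non-banks) €344 billion: an ECB asset is shed → −€344B.
Government spending €441 billion: only the composition of liabilities changes → 0.
Net: 8 − 344 + 0 = -€336 billion.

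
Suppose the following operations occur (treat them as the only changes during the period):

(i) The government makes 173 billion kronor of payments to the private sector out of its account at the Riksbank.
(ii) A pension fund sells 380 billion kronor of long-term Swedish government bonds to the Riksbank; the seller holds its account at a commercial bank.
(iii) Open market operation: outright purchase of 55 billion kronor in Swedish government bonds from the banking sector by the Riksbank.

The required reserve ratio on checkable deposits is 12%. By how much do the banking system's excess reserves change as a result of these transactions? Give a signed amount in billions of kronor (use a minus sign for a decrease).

Government spending 173 billion kronor: reserves +173B, deposits +173B.
Asset purchase (from non-banks) 380 billion kronor: reserves +380B, deposits +380B.
OMO purchase (from banks) 55 billion kronor: reserves +55B, deposits 0.
Totals: Δreserves = +608B, Δdeposits = +553B.
Δrequired reserves = 12% × +553B = +66.36B.
Δexcess reserves = Δreserves − Δrequired = +608B − (+66.36B) = +541.64 billion.

+541.64 billion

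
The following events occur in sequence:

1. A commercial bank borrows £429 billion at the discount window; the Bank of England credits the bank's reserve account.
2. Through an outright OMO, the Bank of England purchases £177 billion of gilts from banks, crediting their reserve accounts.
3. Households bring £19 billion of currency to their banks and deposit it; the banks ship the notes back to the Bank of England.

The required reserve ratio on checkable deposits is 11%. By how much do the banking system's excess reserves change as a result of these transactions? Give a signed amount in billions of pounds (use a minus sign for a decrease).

+£622.91 billion

Discount-window loan £429 billion: reserves +£429B, deposits 0.
OMO purchase (from banks) £177 billion: reserves +£177B, deposits 0.
Currency deposit £19 billion: reserves +£19B, deposits +£19B.
Totals: Δreserves = +£625B, Δdeposits = +£19B.
Δrequired reserves = 11% × +£19B = +£2.09B.
Δexcess reserves = Δreserves − Δrequired = +£625B − (+£2.09B) = +£622.91 billion.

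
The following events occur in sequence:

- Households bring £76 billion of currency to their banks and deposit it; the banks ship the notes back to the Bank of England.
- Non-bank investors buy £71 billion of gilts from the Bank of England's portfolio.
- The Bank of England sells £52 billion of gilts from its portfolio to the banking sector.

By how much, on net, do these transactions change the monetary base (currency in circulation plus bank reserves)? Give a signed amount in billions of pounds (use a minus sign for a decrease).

Currency deposit £76 billion: just a shift between currency and reserves — both are base money → 0.
Asset sale (to non-banks) £71 billion: Bank of England balance sheet contracts → −£71B.
OMO sale (to banks) £52 billion: Bank of England balance sheet contracts → −£52B.
Net: 0 − 71 − 52 = -£123 billion.

-£123 billion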